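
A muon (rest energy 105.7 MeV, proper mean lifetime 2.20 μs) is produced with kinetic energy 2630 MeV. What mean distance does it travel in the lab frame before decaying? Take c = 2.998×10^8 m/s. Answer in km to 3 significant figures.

γ = 1 + K/(m₀c²) = 1 + 2630/105.7 = 25.882
β = √(1 − 1/γ²) = 0.99925
Dilated lifetime: γτ₀ = 25.882 × 2.20 μs = 56.940 μs
d = βc·γτ₀ = 0.99925 × (2.998×10^8 m/s) × 5.6940×10^-5 s = 17.1 km

d ≈ 17.1 km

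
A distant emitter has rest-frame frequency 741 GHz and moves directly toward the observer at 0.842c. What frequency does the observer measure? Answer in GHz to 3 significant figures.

Relativistic Doppler: f_obs = f_src √((1+β)/(1−β))
= 741 × √(1.8420/0.15800) = 741 × 3.4144 = 2530 GHz

f_obs ≈ 2530 GHz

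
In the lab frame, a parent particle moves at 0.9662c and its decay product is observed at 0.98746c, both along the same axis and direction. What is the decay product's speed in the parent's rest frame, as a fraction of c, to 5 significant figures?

u' ≈ 0.46302c

Inverse velocity addition: u' = (u − v)/(1 − uv/c²)
= (0.98746 − 0.9662)/(1 − 0.98746×0.9662) = 0.021260/0.04591615 = 0.46302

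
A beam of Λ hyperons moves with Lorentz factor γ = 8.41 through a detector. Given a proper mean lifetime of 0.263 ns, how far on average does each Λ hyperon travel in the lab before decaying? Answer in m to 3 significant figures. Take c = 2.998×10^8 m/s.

β = √(1 − 1/γ²) = √(1 − 1/8.41²) = 0.99291
Dilated lifetime: Δt = γτ₀ = 8.41 × 0.263 ns = 2.2118 ns
d = vΔt = 0.99291c × 2.2118 ns = 2.9767×10^8 m/s × 2.2118×10^-9 s = 0.658 m

d ≈ 0.658 m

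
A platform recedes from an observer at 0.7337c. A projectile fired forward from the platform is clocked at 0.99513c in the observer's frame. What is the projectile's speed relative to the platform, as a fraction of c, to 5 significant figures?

u' ≈ 0.96871c

Inverse velocity addition: u' = (u − v)/(1 − uv/c²)
= (0.99513 − 0.7337)/(1 − 0.99513×0.7337) = 0.26143/0.2698731 = 0.96871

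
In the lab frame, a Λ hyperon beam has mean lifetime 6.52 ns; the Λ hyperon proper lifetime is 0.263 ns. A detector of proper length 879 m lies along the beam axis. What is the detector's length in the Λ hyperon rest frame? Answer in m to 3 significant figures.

L ≈ 35.5 m

Time dilation ⇒ γ = Δt/τ₀ = 6.52/0.263 = 24.791
Length contraction: L = L₀/γ = 879/24.791 = 35.5 m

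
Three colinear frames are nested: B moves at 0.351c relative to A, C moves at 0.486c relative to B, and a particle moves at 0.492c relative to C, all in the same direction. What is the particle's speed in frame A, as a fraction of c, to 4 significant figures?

u ≈ 0.8929c

Compose boost 2: (0.486 + 0.351)/(1 + 0.486×0.351) = 0.8370/1.17059 = 0.715026
Compose boost 3: (0.492 + 0.715026)/(1 + 0.492×0.715026) = 1.20703/1.35179 = 0.8929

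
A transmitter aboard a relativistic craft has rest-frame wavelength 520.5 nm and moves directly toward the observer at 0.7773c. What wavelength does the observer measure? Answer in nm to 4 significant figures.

Relativistic Doppler: λ_obs = λ_src √((1−β)/(1+β))
= 520.5 × √(0.222700/1.77730) = 520.5 × 0.353981 = 184.2 nm

λ_obs ≈ 184.2 nm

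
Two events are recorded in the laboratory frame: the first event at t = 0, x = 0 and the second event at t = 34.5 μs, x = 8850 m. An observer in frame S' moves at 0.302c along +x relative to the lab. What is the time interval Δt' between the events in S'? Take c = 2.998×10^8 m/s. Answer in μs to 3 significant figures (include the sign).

γ = 1/√(1 − 0.302²) = 1.0490
Δt' = γ(Δt − vΔx/c²) = 1.0490 × (34.5 μs − 0.302×8850 m / (2.998×10^8 m/s))
= 1.0490 × (25.585 μs) = 26.8 μs

Δt' ≈ 26.8 μs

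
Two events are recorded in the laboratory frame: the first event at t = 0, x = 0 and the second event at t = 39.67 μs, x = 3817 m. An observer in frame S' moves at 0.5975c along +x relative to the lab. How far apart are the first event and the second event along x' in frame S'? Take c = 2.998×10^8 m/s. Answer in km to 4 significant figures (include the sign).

γ = 1/√(1 − 0.5975²) = 1.24709
Δx' = γ(Δx − vΔt) = 1.24709 × (3817 m − 0.5975×(2.998×10^8 m/s)×39.67×10^-6 s)
= 1.24709 × (-3289.11 m) = -4.102 km

Δx' ≈ -4.102 km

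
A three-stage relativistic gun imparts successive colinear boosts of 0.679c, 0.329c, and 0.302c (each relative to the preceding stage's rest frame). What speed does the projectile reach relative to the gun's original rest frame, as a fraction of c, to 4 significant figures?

u ≈ 0.9016c

Compose boost 2: (0.329 + 0.679)/(1 + 0.329×0.679) = 1.008/1.22339 = 0.823939
Compose boost 3: (0.302 + 0.823939)/(1 + 0.302×0.823939) = 1.12594/1.24883 = 0.9016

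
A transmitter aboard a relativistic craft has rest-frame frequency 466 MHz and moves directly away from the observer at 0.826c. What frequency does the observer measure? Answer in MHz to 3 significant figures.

Relativistic Doppler: f_obs = f_src √((1−β)/(1+β))
= 466 × √(0.17400/1.8260) = 466 × 0.30869 = 144 MHz

f_obs ≈ 144 MHz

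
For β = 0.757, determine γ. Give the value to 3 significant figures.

γ = 1/√(1 − β²) = 1/√(1 − 0.757²) = 1/√(0.42695) = 1.53

γ ≈ 1.53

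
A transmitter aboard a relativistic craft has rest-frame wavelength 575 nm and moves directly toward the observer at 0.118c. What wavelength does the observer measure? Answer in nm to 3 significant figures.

λ_obs ≈ 511 nm

Relativistic Doppler: λ_obs = λ_src √((1−β)/(1+β))
= 575 × √(0.88200/1.1180) = 575 × 0.88821 = 511 nm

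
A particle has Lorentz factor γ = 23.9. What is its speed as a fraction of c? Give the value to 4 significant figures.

β = √(1 − 1/γ²) = √(1 − 1/23.9²) = √(0.998249) = 0.9991

β ≈ 0.9991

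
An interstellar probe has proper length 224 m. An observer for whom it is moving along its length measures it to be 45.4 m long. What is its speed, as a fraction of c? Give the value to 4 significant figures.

β ≈ 0.9792

γ = L₀/L = 224/45.4 = 4.93392
β = √(1 − 1/γ²) = 0.9792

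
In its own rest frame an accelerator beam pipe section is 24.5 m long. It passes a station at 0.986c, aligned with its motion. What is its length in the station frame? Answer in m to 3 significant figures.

γ = 1/√(1 − 0.986²) = 5.9972
Length contraction: L = L₀/γ = 24.5/5.9972 = 4.09 m

L ≈ 4.09 m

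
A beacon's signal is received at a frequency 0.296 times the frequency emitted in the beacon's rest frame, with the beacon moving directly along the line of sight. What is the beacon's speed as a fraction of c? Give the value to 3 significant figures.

β ≈ 0.839

f_obs/f_src = √((1−β)/(1+β)) = 0.296  ⇒  (1−β)/(1+β) = 0.087616
β = |1 − D²|/(1 + D²) = |1 − 0.087616|/(1 + 0.087616) = 0.839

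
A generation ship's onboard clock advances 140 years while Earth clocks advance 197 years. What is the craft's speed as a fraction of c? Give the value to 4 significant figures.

β ≈ 0.7035

γ = Δt/τ₀ = 197/140 = 1.40714
β = √(1 − 1/γ²) = √(1 − 1/1.40714²) = 0.7035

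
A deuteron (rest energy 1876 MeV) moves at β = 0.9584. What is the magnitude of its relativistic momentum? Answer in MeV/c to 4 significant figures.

γ = 1/√(1 − 0.9584²) = 3.50350
p = γβm₀c = 3.50350 × 0.9584 × 1876 MeV/c = 6299 MeV/c

p ≈ 6299 MeV/c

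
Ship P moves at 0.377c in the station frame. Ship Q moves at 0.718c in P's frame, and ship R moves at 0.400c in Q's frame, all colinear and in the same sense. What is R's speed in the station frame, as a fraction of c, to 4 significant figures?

Compose boost 2: (0.718 + 0.377)/(1 + 0.718×0.377) = 1.095/1.27069 = 0.861739
Compose boost 3: (0.400 + 0.861739)/(1 + 0.400×0.861739) = 1.26174/1.34470 = 0.9383

u ≈ 0.9383c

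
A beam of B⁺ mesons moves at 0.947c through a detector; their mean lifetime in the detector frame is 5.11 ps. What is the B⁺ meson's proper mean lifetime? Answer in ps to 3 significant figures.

γ = 1/√(1 − 0.947²) = 3.1130
Proper time: τ₀ = Δt/γ = 5.11/3.1130 = 1.64 ps

τ₀ ≈ 1.64 ps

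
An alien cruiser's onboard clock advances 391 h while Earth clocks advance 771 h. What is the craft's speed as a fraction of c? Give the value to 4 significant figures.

γ = Δt/τ₀ = 771/391 = 1.97187
β = √(1 − 1/γ²) = √(1 − 1/1.97187²) = 0.8619

β ≈ 0.8619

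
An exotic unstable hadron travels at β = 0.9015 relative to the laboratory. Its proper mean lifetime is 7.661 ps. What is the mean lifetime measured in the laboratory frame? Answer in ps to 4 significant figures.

γ = 1/√(1 − 0.9015²) = 2.31065
Time dilation: Δt = γτ₀ = 2.31065 × 7.661 ps = 17.70 ps

Δt ≈ 17.70 ps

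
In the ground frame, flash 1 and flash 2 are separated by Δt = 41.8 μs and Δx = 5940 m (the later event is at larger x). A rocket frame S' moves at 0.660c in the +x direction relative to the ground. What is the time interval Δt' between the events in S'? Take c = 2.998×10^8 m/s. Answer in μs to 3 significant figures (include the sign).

Δt' ≈ 38.2 μs

γ = 1/√(1 − 0.660²) = 1.3311
Δt' = γ(Δt − vΔx/c²) = 1.3311 × (41.8 μs − 0.660×5940 m / (2.998×10^8 m/s))
= 1.3311 × (28.723 μs) = 38.2 μs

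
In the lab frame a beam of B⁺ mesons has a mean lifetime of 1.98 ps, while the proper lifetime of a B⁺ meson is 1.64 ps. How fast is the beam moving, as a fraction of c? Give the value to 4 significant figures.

γ = Δt/τ₀ = 1.98/1.64 = 1.20732
β = √(1 − 1/γ²) = √(1 − 1/1.20732²) = 0.5603

β ≈ 0.5603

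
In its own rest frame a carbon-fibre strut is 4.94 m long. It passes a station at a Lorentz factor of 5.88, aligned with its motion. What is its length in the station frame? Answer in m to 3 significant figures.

L ≈ 0.840 m

γ = 5.88 (given)
Length contraction: L = L₀/γ = 4.94/5.88 = 0.840 m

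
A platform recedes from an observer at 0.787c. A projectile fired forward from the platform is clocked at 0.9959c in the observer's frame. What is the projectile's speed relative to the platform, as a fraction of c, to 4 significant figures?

Inverse velocity addition: u' = (u − v)/(1 − uv/c²)
= (0.9959 − 0.787)/(1 − 0.9959×0.787) = 0.2089/0.216227 = 0.9661

u' ≈ 0.9661c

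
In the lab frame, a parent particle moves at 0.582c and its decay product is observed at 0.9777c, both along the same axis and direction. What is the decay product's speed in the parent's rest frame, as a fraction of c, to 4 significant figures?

u' ≈ 0.9181c

Inverse velocity addition: u' = (u − v)/(1 − uv/c²)
= (0.9777 − 0.582)/(1 − 0.9777×0.582) = 0.3957/0.430979 = 0.9181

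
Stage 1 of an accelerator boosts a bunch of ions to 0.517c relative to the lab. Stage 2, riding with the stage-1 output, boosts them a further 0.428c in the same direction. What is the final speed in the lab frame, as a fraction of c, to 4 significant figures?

u ≈ 0.7738c

Compose boost 2: (0.428 + 0.517)/(1 + 0.428×0.517) = 0.9450/1.22128 = 0.7738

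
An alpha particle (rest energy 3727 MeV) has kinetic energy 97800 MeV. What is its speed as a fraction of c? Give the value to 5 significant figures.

γ = 1 + K/(m₀c²) = 1 + 97800/3727 = 27.24094
β = √(1 − 1/γ²) = 0.99933

β ≈ 0.99933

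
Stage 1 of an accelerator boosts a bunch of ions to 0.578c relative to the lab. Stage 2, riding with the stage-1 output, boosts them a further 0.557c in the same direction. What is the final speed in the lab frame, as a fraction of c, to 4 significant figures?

Compose boost 2: (0.557 + 0.578)/(1 + 0.557×0.578) = 1.135/1.32195 = 0.8586

u ≈ 0.8586c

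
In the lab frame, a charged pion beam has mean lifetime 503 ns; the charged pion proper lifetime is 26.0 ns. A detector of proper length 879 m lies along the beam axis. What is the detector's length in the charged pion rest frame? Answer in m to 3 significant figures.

Time dilation ⇒ γ = Δt/τ₀ = 503/26.0 = 19.346
Length contraction: L = L₀/γ = 879/19.346 = 45.4 m

L ≈ 45.4 m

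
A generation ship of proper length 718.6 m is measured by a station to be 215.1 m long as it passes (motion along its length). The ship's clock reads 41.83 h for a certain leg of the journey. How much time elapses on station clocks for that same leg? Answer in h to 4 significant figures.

Δt ≈ 139.7 h

Length contraction ⇒ γ = L₀/L = 718.6/215.1 = 3.34077
Time dilation: Δt = γτ₀ = 3.34077 × 41.83 h = 139.7 h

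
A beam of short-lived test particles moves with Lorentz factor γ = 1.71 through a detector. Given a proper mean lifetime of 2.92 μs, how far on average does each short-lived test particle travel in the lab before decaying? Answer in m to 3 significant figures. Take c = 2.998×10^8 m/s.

β = √(1 − 1/γ²) = √(1 − 1/1.71²) = 0.81118
Dilated lifetime: Δt = γτ₀ = 1.71 × 2.92 μs = 4.9932 μs
d = vΔt = 0.81118c × 4.9932 μs = 2.4319×10^8 m/s × 4.9932×10^-6 s = 1210 m

d ≈ 1210 m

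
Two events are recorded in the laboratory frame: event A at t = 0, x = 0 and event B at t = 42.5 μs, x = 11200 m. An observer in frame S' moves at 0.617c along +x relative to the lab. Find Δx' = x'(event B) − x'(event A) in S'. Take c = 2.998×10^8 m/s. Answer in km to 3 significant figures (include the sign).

γ = 1/√(1 − 0.617²) = 1.2707
Δx' = γ(Δx − vΔt) = 1.2707 × (11200 m − 0.617×(2.998×10^8 m/s)×42.5×10^-6 s)
= 1.2707 × (3338.5 m) = 4.24 km

Δx' ≈ 4.24 km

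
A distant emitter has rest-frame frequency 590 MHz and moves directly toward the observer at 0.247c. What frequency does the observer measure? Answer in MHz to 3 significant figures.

Relativistic Doppler: f_obs = f_src √((1+β)/(1−β))
= 590 × √(1.2470/0.75300) = 590 × 1.2869 = 759 MHz

f_obs ≈ 759 MHz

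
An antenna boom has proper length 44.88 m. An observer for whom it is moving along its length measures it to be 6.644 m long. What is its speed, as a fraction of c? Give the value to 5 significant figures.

γ = L₀/L = 44.88/6.644 = 6.754967
β = √(1 − 1/γ²) = 0.98898

β ≈ 0.98898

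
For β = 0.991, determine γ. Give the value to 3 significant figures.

γ = 1/√(1 − β²) = 1/√(1 − 0.991²) = 1/√(0.017919) = 7.47

γ ≈ 7.47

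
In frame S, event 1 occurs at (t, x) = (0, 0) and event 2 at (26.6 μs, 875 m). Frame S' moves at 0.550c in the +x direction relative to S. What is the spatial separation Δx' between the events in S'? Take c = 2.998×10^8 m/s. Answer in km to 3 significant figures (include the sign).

γ = 1/√(1 − 0.550²) = 1.1974
Δx' = γ(Δx − vΔt) = 1.1974 × (875 m − 0.550×(2.998×10^8 m/s)×26.6×10^-6 s)
= 1.1974 × (-3511.1 m) = -4.20 km

Δx' ≈ -4.20 km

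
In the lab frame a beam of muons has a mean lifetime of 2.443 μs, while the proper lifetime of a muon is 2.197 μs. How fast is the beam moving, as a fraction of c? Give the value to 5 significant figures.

γ = Δt/τ₀ = 2.443/2.197 = 1.111971
β = √(1 − 1/γ²) = √(1 − 1/1.111971²) = 0.43732

β ≈ 0.43732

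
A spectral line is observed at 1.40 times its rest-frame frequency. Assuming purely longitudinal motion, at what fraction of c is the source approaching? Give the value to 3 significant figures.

f_obs/f_src = √((1+β)/(1−β)) = 1.40  ⇒  (1+β)/(1−β) = 1.9600
β = |1 − D²|/(1 + D²) = |1 − 1.9600|/(1 + 1.9600) = 0.324

β ≈ 0.324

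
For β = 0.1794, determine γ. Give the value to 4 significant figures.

γ ≈ 1.016

γ = 1/√(1 − β²) = 1/√(1 − 0.1794²) = 1/√(0.967816) = 1.016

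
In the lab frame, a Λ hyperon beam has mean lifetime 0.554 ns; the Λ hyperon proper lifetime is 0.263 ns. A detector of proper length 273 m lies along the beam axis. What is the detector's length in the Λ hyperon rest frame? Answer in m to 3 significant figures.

L ≈ 130 m

Time dilation ⇒ γ = Δt/τ₀ = 0.554/0.263 = 2.1065
Length contraction: L = L₀/γ = 273/2.1065 = 130 m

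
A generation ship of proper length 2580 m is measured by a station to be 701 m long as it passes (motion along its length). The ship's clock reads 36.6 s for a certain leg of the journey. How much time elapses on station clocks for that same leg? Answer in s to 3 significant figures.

Length contraction ⇒ γ = L₀/L = 2580/701 = 3.6805
Time dilation: Δt = γτ₀ = 3.6805 × 36.6 s = 135 s

Δt ≈ 135 s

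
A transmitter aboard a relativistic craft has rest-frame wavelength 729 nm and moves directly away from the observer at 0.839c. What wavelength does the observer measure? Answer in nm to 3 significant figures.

Relativistic Doppler: λ_obs = λ_src √((1+β)/(1−β))
= 729 × √(1.8390/0.16100) = 729 × 3.3797 = 2460 nm

λ_obs ≈ 2460 nm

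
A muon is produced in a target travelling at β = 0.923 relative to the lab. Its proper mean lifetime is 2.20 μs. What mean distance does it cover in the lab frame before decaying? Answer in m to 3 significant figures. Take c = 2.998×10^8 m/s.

γ = 1/√(1 − 0.923²) = 2.5988
Dilated lifetime: Δt = γτ₀ = 2.5988 × 2.20 μs = 5.7173 μs
d = vΔt = 0.923c × 5.7173 μs = 2.7672×10^8 m/s × 5.7173×10^-6 s = 1580 m

d ≈ 1580 m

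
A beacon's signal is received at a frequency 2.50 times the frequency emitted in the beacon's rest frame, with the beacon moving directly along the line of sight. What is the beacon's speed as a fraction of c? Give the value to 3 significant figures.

f_obs/f_src = √((1+β)/(1−β)) = 2.50  ⇒  (1+β)/(1−β) = 6.2500
β = |1 − D²|/(1 + D²) = |1 − 6.2500|/(1 + 6.2500) = 0.724

β ≈ 0.724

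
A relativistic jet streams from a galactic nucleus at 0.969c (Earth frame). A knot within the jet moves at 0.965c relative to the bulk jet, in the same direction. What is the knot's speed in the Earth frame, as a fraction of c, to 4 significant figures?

u ≈ 0.9994c

Relativistic velocity addition: u = (u' + v)/(1 + u'v/c²)
= (0.965 + 0.969)/(1 + 0.965×0.969) = 1.934/1.93508 = 0.9994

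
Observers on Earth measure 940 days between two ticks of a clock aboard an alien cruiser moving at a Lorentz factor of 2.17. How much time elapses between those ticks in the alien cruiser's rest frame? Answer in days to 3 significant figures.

γ = 2.17 (given)
Proper time: τ₀ = Δt/γ = 940/2.17 = 433 days

τ₀ ≈ 433 days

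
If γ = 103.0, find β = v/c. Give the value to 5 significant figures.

β = √(1 − 1/γ²) = √(1 − 1/103.0²) = √(0.9999057) = 0.99995

β ≈ 0.99995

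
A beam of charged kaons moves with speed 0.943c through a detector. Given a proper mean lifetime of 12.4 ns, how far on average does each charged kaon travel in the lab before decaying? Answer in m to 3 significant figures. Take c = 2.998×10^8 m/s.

γ = 1/√(1 − 0.943²) = 3.0049
Dilated lifetime: Δt = γτ₀ = 3.0049 × 12.4 ns = 37.260 ns
d = vΔt = 0.943c × 37.260 ns = 2.8271×10^8 m/s × 3.7260×10^-8 s = 10.5 m

d ≈ 10.5 m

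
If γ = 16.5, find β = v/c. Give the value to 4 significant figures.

β = √(1 − 1/γ²) = √(1 − 1/16.5²) = √(0.996327) = 0.9982

β ≈ 0.9982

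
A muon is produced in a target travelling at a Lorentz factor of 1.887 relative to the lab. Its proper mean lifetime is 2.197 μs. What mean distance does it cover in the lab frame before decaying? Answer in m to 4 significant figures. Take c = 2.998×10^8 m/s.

β = √(1 − 1/γ²) = √(1 − 1/1.887²) = 0.848034
Dilated lifetime: Δt = γτ₀ = 1.887 × 2.197 μs = 4.14574 μs
d = vΔt = 0.848034c × 4.14574 μs = 2.54241×10^8 m/s × 4.14574×10^-6 s = 1054 m

d ≈ 1054 m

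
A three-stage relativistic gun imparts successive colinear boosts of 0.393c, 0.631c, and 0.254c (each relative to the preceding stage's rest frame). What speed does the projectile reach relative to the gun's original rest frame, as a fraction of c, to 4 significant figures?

Compose boost 2: (0.631 + 0.393)/(1 + 0.631×0.393) = 1.024/1.24798 = 0.820524
Compose boost 3: (0.254 + 0.820524)/(1 + 0.254×0.820524) = 1.07452/1.20841 = 0.8892

u ≈ 0.8892c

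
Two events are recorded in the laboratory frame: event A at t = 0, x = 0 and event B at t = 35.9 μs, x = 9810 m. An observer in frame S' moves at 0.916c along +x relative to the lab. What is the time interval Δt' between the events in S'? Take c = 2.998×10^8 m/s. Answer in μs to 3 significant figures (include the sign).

Δt' ≈ 14.8 μs

γ = 1/√(1 − 0.916²) = 2.4927
Δt' = γ(Δt − vΔx/c²) = 2.4927 × (35.9 μs − 0.916×9810 m / (2.998×10^8 m/s))
= 2.4927 × (5.9268 μs) = 14.8 μs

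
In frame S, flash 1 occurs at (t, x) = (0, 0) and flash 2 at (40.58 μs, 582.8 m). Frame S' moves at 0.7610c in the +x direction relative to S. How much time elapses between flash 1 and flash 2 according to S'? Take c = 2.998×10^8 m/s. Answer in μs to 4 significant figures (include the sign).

Δt' ≈ 60.27 μs

γ = 1/√(1 − 0.7610²) = 1.54142
Δt' = γ(Δt − vΔx/c²) = 1.54142 × (40.58 μs − 0.7610×582.8 m / (2.998×10^8 m/s))
= 1.54142 × (39.1006 μs) = 60.27 μs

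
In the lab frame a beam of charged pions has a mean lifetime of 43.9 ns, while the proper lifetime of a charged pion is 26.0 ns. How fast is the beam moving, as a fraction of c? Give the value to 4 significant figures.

γ = Δt/τ₀ = 43.9/26.0 = 1.68846
β = √(1 − 1/γ²) = √(1 − 1/1.68846²) = 0.8058

β ≈ 0.8058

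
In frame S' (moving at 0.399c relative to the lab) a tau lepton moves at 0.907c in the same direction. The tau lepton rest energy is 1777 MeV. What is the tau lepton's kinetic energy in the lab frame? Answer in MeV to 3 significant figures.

u_lab = (0.907 + 0.399)/(1 + 0.907×0.399) = 0.958959
γ = 1/√(1 − 0.958959²) = 3.5268
K = (γ − 1)m₀c² = (3.5268 − 1) × 1777 = 2.5268 × 1777 = 4490 MeV

K ≈ 4490 MeV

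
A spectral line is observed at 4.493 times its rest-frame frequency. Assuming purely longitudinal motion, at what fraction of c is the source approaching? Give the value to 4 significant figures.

f_obs/f_src = √((1+β)/(1−β)) = 4.493  ⇒  (1+β)/(1−β) = 20.1870
β = |1 − D²|/(1 + D²) = |1 − 20.1870|/(1 + 20.1870) = 0.9056

β ≈ 0.9056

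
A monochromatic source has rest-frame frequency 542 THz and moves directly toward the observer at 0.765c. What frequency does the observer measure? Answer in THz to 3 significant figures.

f_obs ≈ 1490 THz

Relativistic Doppler: f_obs = f_src √((1+β)/(1−β))
= 542 × √(1.7650/0.23500) = 542 × 2.7406 = 1490 THz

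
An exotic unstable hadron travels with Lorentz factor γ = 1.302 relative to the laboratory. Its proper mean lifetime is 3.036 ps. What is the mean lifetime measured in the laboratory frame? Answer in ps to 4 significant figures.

γ = 1.302 (given)
Time dilation: Δt = γτ₀ = 1.302 × 3.036 ps = 3.953 ps

Δt ≈ 3.953 ps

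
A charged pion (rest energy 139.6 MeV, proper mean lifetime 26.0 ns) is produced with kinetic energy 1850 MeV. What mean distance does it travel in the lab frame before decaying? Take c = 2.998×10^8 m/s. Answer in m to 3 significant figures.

γ = 1 + K/(m₀c²) = 1 + 1850/139.6 = 14.252
β = √(1 − 1/γ²) = 0.99754
Dilated lifetime: γτ₀ = 14.252 × 26.0 ns = 370.56 ns
d = βc·γτ₀ = 0.99754 × (2.998×10^8 m/s) × 3.7056×10^-7 s = 111 m

d ≈ 111 m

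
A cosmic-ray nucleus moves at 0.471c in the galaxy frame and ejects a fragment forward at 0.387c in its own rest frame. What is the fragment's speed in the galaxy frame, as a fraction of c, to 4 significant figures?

u ≈ 0.7257c

Compose boost 2: (0.387 + 0.471)/(1 + 0.387×0.471) = 0.8580/1.18228 = 0.7257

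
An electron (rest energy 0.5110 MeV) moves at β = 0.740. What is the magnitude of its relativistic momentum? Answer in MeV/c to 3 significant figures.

p ≈ 0.562 MeV/c

γ = 1/√(1 − 0.740²) = 1.4868
p = γβm₀c = 1.4868 × 0.740 × 0.5110 MeV/c = 0.562 MeV/c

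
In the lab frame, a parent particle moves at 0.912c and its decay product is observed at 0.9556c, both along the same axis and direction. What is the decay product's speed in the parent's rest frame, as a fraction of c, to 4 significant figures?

u' ≈ 0.3393c

Inverse velocity addition: u' = (u − v)/(1 − uv/c²)
= (0.9556 − 0.912)/(1 − 0.9556×0.912) = 0.04360/0.128493 = 0.3393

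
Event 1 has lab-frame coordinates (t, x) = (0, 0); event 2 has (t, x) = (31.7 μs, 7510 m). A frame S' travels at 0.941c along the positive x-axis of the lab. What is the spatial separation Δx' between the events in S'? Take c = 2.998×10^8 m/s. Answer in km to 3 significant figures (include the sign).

Δx' ≈ -4.23 km

γ = 1/√(1 − 0.941²) = 2.9550
Δx' = γ(Δx − vΔt) = 2.9550 × (7510 m − 0.941×(2.998×10^8 m/s)×31.7×10^-6 s)
= 2.9550 × (-1432.9 m) = -4.23 km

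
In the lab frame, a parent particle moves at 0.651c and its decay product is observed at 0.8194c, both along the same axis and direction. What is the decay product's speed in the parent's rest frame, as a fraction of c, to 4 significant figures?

Inverse velocity addition: u' = (u − v)/(1 − uv/c²)
= (0.8194 − 0.651)/(1 − 0.8194×0.651) = 0.1684/0.466571 = 0.3609

u' ≈ 0.3609c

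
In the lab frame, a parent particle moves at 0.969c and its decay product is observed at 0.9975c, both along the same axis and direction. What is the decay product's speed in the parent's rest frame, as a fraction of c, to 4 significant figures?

u' ≈ 0.8527c

Inverse velocity addition: u' = (u − v)/(1 − uv/c²)
= (0.9975 − 0.969)/(1 − 0.9975×0.969) = 0.02850/0.0334225 = 0.8527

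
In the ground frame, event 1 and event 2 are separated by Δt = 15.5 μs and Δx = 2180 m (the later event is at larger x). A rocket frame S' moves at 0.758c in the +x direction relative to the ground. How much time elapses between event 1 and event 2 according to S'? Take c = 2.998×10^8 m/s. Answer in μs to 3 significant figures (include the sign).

Δt' ≈ 15.3 μs

γ = 1/√(1 − 0.758²) = 1.5331
Δt' = γ(Δt − vΔx/c²) = 1.5331 × (15.5 μs − 0.758×2180 m / (2.998×10^8 m/s))
= 1.5331 × (9.9882 μs) = 15.3 μs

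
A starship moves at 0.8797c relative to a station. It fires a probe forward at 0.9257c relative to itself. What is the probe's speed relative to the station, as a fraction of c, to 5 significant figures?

u ≈ 0.99507c

Relativistic velocity addition: u = (u' + v)/(1 + u'v/c²)
= (0.9257 + 0.8797)/(1 + 0.9257×0.8797) = 1.8054/1.814338 = 0.99507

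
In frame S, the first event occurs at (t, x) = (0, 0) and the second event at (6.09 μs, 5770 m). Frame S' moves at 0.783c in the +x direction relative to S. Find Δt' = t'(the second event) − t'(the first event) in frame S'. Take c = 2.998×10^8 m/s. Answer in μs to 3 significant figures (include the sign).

γ = 1/√(1 − 0.783²) = 1.6077
Δt' = γ(Δt − vΔx/c²) = 1.6077 × (6.09 μs − 0.783×5770 m / (2.998×10^8 m/s))
= 1.6077 × (-8.9797 μs) = -14.4 μs

Δt' ≈ -14.4 μs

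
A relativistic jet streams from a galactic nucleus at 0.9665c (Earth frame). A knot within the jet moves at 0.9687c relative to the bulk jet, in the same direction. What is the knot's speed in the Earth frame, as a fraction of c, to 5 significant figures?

u ≈ 0.99946c

Relativistic velocity addition: u = (u' + v)/(1 + u'v/c²)
= (0.9687 + 0.9665)/(1 + 0.9687×0.9665) = 1.9352/1.936249 = 0.99946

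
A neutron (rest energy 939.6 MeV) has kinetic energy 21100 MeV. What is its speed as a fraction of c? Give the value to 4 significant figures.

γ = 1 + K/(m₀c²) = 1 + 21100/939.6 = 23.4564
β = √(1 − 1/γ²) = 0.9991

β ≈ 0.9991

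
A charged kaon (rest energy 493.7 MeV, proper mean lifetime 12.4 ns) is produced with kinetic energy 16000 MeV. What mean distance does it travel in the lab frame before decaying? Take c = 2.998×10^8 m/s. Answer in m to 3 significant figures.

d ≈ 124 m

γ = 1 + K/(m₀c²) = 1 + 16000/493.7 = 33.408
β = √(1 − 1/γ²) = 0.99955
Dilated lifetime: γτ₀ = 33.408 × 12.4 ns = 414.26 ns
d = βc·γτ₀ = 0.99955 × (2.998×10^8 m/s) × 4.1426×10^-7 s = 124 m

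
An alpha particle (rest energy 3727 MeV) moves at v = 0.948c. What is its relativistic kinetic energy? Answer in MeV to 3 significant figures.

K ≈ 7980 MeV

γ = 1/√(1 − 0.948²) = 3.1420
K = (γ − 1)m₀c² = (3.1420 − 1) × 3727 MeV = 2.1420 × 3727 MeV = 7980 MeV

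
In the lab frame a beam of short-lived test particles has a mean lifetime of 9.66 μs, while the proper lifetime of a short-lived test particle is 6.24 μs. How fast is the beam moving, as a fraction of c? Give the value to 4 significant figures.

β ≈ 0.7634

γ = Δt/τ₀ = 9.66/6.24 = 1.54808
β = √(1 − 1/γ²) = √(1 − 1/1.54808²) = 0.7634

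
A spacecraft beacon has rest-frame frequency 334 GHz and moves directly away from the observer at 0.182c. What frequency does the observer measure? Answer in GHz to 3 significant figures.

Relativistic Doppler: f_obs = f_src √((1−β)/(1+β))
= 334 × √(0.81800/1.1820) = 334 × 0.83189 = 278 GHz

f_obs ≈ 278 GHz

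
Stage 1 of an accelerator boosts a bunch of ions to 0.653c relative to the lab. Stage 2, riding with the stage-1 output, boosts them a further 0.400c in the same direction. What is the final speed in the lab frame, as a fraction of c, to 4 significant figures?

Compose boost 2: (0.400 + 0.653)/(1 + 0.400×0.653) = 1.053/1.26120 = 0.8349

u ≈ 0.8349c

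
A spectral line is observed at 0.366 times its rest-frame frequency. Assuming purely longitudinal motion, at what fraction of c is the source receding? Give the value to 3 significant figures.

β ≈ 0.764

f_obs/f_src = √((1−β)/(1+β)) = 0.366  ⇒  (1−β)/(1+β) = 0.13396
β = |1 − D²|/(1 + D²) = |1 − 0.13396|/(1 + 0.13396) = 0.764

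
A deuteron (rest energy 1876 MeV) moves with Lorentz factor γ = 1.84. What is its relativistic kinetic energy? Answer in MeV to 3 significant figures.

γ = 1.84 (given)
K = (γ − 1)m₀c² = (1.84 − 1) × 1876 MeV = 0.84000 × 1876 MeV = 1580 MeV

K ≈ 1580 MeV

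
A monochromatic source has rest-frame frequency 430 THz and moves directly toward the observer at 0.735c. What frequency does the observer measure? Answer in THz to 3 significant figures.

Relativistic Doppler: f_obs = f_src √((1+β)/(1−β))
= 430 × √(1.7350/0.26500) = 430 × 2.5587 = 1100 THz

f_obs ≈ 1100 THz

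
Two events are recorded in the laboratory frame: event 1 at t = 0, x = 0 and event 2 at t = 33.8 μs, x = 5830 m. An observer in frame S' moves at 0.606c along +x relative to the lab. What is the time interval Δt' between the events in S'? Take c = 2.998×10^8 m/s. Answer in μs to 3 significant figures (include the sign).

Δt' ≈ 27.7 μs

γ = 1/√(1 − 0.606²) = 1.2571
Δt' = γ(Δt − vΔx/c²) = 1.2571 × (33.8 μs − 0.606×5830 m / (2.998×10^8 m/s))
= 1.2571 × (22.016 μs) = 27.7 μs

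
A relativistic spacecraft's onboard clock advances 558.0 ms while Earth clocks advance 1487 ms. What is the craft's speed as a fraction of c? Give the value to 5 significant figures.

β ≈ 0.92692

γ = Δt/τ₀ = 1487/558.0 = 2.664875
β = √(1 − 1/γ²) = √(1 − 1/2.664875²) = 0.92692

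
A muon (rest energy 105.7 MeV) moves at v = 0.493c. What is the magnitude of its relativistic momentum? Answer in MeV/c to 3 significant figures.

p ≈ 59.9 MeV/c

γ = 1/√(1 − 0.493²) = 1.1494
p = γβm₀c = 1.1494 × 0.493 × 105.7 MeV/c = 59.9 MeV/c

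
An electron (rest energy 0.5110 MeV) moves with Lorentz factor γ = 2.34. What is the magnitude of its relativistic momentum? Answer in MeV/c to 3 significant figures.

β = √(1 − 1/γ²) = √(1 − 1/2.34²) = 0.90409
p = γβm₀c = 2.34 × 0.90409 × 0.5110 MeV/c = 1.08 MeV/c

p ≈ 1.08 MeV/c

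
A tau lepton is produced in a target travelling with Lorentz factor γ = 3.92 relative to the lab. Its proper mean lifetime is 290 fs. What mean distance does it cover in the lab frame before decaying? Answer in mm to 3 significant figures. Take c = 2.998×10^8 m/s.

β = √(1 − 1/γ²) = √(1 − 1/3.92²) = 0.96691
Dilated lifetime: Δt = γτ₀ = 3.92 × 290 fs = 1136.8 fs
d = vΔt = 0.96691c × 1136.8 fs = 2.8988×10^8 m/s × 1.1368×10^-12 s = 0.330 mm

d ≈ 0.330 mm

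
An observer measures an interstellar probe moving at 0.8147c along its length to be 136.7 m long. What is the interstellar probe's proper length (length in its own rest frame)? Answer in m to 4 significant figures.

γ = 1/√(1 − 0.8147²) = 1.72449
L₀ = γL = 1.72449 × 136.7 = 235.7 m

L₀ ≈ 235.7 m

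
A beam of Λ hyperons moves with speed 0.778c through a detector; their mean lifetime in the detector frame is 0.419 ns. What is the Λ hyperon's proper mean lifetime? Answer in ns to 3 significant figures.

τ₀ ≈ 0.263 ns

γ = 1/√(1 − 0.778²) = 1.5917
Proper time: τ₀ = Δt/γ = 0.419/1.5917 = 0.263 ns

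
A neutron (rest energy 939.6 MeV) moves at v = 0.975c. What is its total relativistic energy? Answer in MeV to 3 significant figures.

γ = 1/√(1 − 0.975²) = 4.5004
E = γm₀c² = 4.5004 × 939.6 MeV = 4230 MeV

E ≈ 4230 MeV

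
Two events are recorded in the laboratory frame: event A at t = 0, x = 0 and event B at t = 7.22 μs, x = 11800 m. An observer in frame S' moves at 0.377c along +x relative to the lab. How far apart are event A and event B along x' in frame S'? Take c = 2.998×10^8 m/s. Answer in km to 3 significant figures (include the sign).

γ = 1/√(1 − 0.377²) = 1.0797
Δx' = γ(Δx − vΔt) = 1.0797 × (11800 m − 0.377×(2.998×10^8 m/s)×7.22×10^-6 s)
= 1.0797 × (10984 m) = 11.9 km

Δx' ≈ 11.9 km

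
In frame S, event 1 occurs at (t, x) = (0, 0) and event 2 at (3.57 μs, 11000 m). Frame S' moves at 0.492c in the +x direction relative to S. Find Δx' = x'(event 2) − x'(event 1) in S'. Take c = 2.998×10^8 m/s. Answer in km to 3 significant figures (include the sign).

γ = 1/√(1 − 0.492²) = 1.1486
Δx' = γ(Δx − vΔt) = 1.1486 × (11000 m − 0.492×(2.998×10^8 m/s)×3.57×10^-6 s)
= 1.1486 × (10473 m) = 12.0 km

Δx' ≈ 12.0 km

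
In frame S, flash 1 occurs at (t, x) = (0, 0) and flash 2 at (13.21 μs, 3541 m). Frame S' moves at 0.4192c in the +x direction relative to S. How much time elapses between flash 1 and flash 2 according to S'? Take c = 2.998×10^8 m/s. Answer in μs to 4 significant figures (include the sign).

Δt' ≈ 9.097 μs

γ = 1/√(1 − 0.4192²) = 1.10145
Δt' = γ(Δt − vΔx/c²) = 1.10145 × (13.21 μs − 0.4192×3541 m / (2.998×10^8 m/s))
= 1.10145 × (8.25874 μs) = 9.097 μs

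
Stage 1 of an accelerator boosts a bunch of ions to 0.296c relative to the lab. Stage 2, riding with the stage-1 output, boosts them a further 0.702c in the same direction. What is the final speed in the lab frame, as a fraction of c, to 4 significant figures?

Compose boost 2: (0.702 + 0.296)/(1 + 0.702×0.296) = 0.9980/1.20779 = 0.8263

u ≈ 0.8263c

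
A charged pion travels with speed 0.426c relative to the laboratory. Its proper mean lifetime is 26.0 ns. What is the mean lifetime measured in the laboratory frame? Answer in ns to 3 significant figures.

Δt ≈ 28.7 ns

γ = 1/√(1 − 0.426²) = 1.1053
Time dilation: Δt = γτ₀ = 1.1053 × 26.0 ns = 28.7 ns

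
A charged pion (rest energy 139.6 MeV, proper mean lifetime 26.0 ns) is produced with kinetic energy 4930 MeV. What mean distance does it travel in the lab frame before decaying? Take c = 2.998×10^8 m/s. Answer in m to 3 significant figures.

γ = 1 + K/(m₀c²) = 1 + 4930/139.6 = 36.315
β = √(1 − 1/γ²) = 0.99962
Dilated lifetime: γτ₀ = 36.315 × 26.0 ns = 944.19 ns
d = βc·γτ₀ = 0.99962 × (2.998×10^8 m/s) × 9.4419×10^-7 s = 283 m

d ≈ 283 m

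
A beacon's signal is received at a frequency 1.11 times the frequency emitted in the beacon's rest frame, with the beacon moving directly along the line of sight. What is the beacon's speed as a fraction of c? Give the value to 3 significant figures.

f_obs/f_src = √((1+β)/(1−β)) = 1.11  ⇒  (1+β)/(1−β) = 1.2321
β = |1 − D²|/(1 + D²) = |1 − 1.2321|/(1 + 1.2321) = 0.104

β ≈ 0.104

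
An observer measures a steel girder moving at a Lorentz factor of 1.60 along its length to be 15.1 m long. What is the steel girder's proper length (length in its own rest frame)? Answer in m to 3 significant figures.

γ = 1.60 (given)
L₀ = γL = 1.60 × 15.1 = 24.2 m

L₀ ≈ 24.2 m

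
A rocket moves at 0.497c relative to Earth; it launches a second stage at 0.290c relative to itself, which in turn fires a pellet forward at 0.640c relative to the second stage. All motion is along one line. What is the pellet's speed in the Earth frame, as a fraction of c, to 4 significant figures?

Compose boost 2: (0.290 + 0.497)/(1 + 0.290×0.497) = 0.7870/1.14413 = 0.687859
Compose boost 3: (0.640 + 0.687859)/(1 + 0.640×0.687859) = 1.32786/1.44023 = 0.9220

u ≈ 0.9220c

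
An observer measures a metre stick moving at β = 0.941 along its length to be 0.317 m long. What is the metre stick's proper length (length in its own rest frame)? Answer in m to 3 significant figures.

γ = 1/√(1 − 0.941²) = 2.9550
L₀ = γL = 2.9550 × 0.317 = 0.937 m

L₀ ≈ 0.937 m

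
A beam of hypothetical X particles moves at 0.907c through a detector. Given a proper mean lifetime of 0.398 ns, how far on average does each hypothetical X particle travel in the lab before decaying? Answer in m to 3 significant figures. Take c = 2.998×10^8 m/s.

d ≈ 0.257 m

γ = 1/√(1 − 0.907²) = 2.3746
Dilated lifetime: Δt = γτ₀ = 2.3746 × 0.398 ns = 0.94507 ns
d = vΔt = 0.907c × 0.94507 ns = 2.7192×10^8 m/s × 9.4507×10^-10 s = 0.257 m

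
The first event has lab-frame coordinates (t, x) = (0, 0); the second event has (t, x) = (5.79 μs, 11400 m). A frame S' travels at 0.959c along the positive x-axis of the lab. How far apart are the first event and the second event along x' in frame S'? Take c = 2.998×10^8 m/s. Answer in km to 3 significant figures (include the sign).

Δx' ≈ 34.4 km

γ = 1/√(1 − 0.959²) = 3.5285
Δx' = γ(Δx − vΔt) = 3.5285 × (11400 m − 0.959×(2.998×10^8 m/s)×5.79×10^-6 s)
= 3.5285 × (9735.3 m) = 34.4 km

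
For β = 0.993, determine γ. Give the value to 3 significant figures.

γ ≈ 8.47

γ = 1/√(1 − β²) = 1/√(1 − 0.993²) = 1/√(0.013951) = 8.47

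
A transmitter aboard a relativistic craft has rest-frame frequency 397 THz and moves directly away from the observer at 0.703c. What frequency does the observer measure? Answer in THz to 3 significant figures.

f_obs ≈ 166 THz

Relativistic Doppler: f_obs = f_src √((1−β)/(1+β))
= 397 × √(0.29700/1.7030) = 397 × 0.41761 = 166 THz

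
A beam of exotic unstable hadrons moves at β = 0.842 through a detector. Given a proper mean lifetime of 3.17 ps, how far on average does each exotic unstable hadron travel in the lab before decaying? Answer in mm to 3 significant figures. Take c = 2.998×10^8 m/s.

d ≈ 1.48 mm

γ = 1/√(1 − 0.842²) = 1.8536
Dilated lifetime: Δt = γτ₀ = 1.8536 × 3.17 ps = 5.8761 ps
d = vΔt = 0.842c × 5.8761 ps = 2.5243×10^8 m/s × 5.8761×10^-12 s = 1.48 mm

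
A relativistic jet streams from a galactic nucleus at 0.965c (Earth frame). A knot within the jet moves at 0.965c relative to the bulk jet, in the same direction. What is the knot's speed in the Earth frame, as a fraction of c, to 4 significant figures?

Relativistic velocity addition: u = (u' + v)/(1 + u'v/c²)
= (0.965 + 0.965)/(1 + 0.965×0.965) = 1.930/1.93122 = 0.9994

u ≈ 0.9994c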